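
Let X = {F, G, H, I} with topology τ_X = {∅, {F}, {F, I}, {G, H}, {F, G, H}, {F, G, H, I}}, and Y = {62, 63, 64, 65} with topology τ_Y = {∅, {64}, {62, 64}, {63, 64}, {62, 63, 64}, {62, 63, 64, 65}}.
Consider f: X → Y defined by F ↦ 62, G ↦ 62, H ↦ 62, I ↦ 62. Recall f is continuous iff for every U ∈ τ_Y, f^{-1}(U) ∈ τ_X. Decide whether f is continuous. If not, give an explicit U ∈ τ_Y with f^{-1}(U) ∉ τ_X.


f IS continuous.

Compute f^{-1}(U) for each U ∈ τ_Y:
  U = ∅: f^{-1}(U) = ∅ ∈ τ_X ✓.
  U = {64}: f^{-1}(U) = ∅ ∈ τ_X ✓.
  U = {62, 64}: f^{-1}(U) = {F, G, H, I} ∈ τ_X ✓.
  U = {63, 64}: f^{-1}(U) = ∅ ∈ τ_X ✓.
  U = {62, 63, 64}: f^{-1}(U) = {F, G, H, I} ∈ τ_X ✓.
  U = {62, 63, 64, 65}: f^{-1}(U) = {F, G, H, I} ∈ τ_X ✓.
Every preimage lies in τ_X, so f IS continuous.


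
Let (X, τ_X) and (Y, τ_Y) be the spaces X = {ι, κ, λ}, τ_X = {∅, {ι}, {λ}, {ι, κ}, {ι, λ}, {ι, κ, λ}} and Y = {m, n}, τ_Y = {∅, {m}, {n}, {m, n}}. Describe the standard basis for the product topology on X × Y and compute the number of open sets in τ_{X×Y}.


Basis B = {∅ × ∅, {ι} × {m}, {ι} × {n}, {λ} × {m}, {λ} × {n}, {ι} × {m, n}, {ι, κ} × {m}, {ι, λ} × {m}, {ι, κ} × {n}, {ι, λ} × {n}, {λ} × {m, n}, {ι, κ, λ} × {m}, {ι, κ, λ} × {n}, {ι, κ} × {m, n}, {ι, λ} × {m, n}, {ι, κ, λ} × {m, n}}; |τ_{X×Y}| = 36.

Enumerate products U × V with U ∈ τ_X, V ∈ τ_Y (deduplicated):
  ∅ × ∅ = {} (∅)
  {ι} × {m} = {(ι,m)}
  {ι} × {n} = {(ι,n)}
  {λ} × {m} = {(λ,m)}
  {λ} × {n} = {(λ,n)}
  {ι} × {m, n} = {(ι,m), (ι,n)}
  {ι, κ} × {m} = {(ι,m), (κ,m)}
  {ι, λ} × {m} = {(ι,m), (λ,m)}
  {ι, κ} × {n} = {(ι,n), (κ,n)}
  {ι, λ} × {n} = {(ι,n), (λ,n)}
  {λ} × {m, n} = {(λ,m), (λ,n)}
  {ι, κ, λ} × {m} = {(ι,m), (κ,m), (λ,m)}
  {ι, κ, λ} × {n} = {(ι,n), (κ,n), (λ,n)}
  {ι, κ} × {m, n} = {(ι,m), (ι,n), (κ,m), (κ,n)}
  {ι, λ} × {m, n} = {(ι,m), (ι,n), (λ,m), (λ,n)}
  {ι, κ, λ} × {m, n} = {(ι,m), (ι,n), (κ,m), (κ,n), (λ,m), (λ,n)}
These 16 distinct sets form the basis B.
Close under arbitrary unions to get τ_{X×Y}; counting gives |τ_{X×Y}| = 36.


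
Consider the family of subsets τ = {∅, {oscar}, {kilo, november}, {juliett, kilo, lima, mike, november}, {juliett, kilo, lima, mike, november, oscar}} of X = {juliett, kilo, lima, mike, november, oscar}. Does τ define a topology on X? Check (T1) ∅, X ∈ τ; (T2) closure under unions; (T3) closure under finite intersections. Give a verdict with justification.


τ is NOT a topology on X.

Axiom (T1): ∅ ∈ τ? Yes; X ∈ τ? Yes.
Axiom (T2/T3): check pairwise unions and intersections of members of τ.
Counterexample for (T2): {oscar} ∪ {kilo, november} = {kilo, november, oscar} ∉ τ. Therefore τ is NOT a topology.


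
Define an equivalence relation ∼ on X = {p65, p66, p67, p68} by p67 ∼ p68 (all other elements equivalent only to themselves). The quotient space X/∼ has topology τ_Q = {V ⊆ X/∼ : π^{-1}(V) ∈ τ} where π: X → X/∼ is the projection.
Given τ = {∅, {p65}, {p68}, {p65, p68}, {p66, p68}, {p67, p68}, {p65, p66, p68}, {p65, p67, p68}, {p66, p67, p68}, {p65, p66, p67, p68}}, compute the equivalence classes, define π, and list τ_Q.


X/∼ = {[p65], [p66], [p67=p68]}; |τ_Q| = 6.

Equivalence classes: [p65], [p66], [p67=p68].
Quotient map π: X → X/∼ sends p65 ↦ [p65], p66 ↦ [p66], p67 ↦ [p67=p68], p68 ↦ [p67=p68].
For each subset V ⊆ X/∼, compute π^{-1}(V) ⊆ X and check whether π^{-1}(V) ∈ τ. V is open in τ_Q iff π^{-1}(V) ∈ τ.
  V = {}: π^{-1}(V) = ∅ ∈ τ ✓.
  V = {[p65]}: π^{-1}(V) = {p65} ∈ τ ✓.
  V = {[p66]}: π^{-1}(V) = {p66} ∉ τ ✗.
  V = {[p65], [p66]}: π^{-1}(V) = {p65, p66} ∉ τ ✗.
  V = {[p67=p68]}: π^{-1}(V) = {p67, p68} ∈ τ ✓.
  V = {[p65], [p67=p68]}: π^{-1}(V) = {p65, p67, p68} ∈ τ ✓.
  V = {[p66], [p67=p68]}: π^{-1}(V) = {p66, p67, p68} ∈ τ ✓.
  V = {[p65], [p66], [p67=p68]}: π^{-1}(V) = {p65, p66, p67, p68} ∈ τ ✓.
Open sets in the quotient: τ_Q = {{}, {[p65]}, {[p67=p68]}, {[p65], [p67=p68]}, {[p66], [p67=p68]}, {[p65], [p66], [p67=p68]}} (6 elements).


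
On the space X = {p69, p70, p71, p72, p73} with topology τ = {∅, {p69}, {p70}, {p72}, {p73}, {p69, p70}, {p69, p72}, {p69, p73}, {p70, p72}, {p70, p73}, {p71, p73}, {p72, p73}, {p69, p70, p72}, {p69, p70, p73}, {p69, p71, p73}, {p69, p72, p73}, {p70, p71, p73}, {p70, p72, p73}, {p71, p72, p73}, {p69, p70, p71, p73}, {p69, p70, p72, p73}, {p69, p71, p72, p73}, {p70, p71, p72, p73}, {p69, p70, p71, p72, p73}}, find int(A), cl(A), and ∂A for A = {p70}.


int(A) = {p70}, cl(A) = {p70}, ∂A = ∅.

Closed sets in (X, τ) are complements of opens:
  closed(X, τ) = {∅, {p69}, {p70}, {p71}, {p72}, {p69, p70}, {p69, p71}, {p69, p72}, {p70, p71}, {p70, p72}, {p71, p72}, {p71, p73}, {p69, p70, p71}, {p69, p70, p72}, {p69, p71, p72}, {p69, p71, p73}, {p70, p71, p72}, {p70, p71, p73}, {p71, p72, p73}, {p69, p70, p71, p72}, {p69, p70, p71, p73}, {p69, p71, p72, p73}, {p70, p71, p72, p73}, {p69, p70, p71, p72, p73}}.
int(A) = ⋃ {U ∈ τ : U ⊆ A}. Opens contained in A: ∅, {p70}.
Taking the union of these: int(A) = {p70}.
cl(A) = ⋂ {C closed : A ⊆ C}. Closed sets containing A: {p70}, {p69, p70}, {p70, p71}, {p70, p72}, {p69, p70, p71}, {p69, p70, p72}, {p70, p71, p72}, {p70, p71, p73}, {p69, p70, p71, p72}, {p69, p70, p71, p73}, {p70, p71, p72, p73}, {p69, p70, p71, p72, p73}.
Intersecting these: cl(A) = {p70}.
∂A = cl(A) ∖ int(A) = {p70} ∖ {p70} = ∅.


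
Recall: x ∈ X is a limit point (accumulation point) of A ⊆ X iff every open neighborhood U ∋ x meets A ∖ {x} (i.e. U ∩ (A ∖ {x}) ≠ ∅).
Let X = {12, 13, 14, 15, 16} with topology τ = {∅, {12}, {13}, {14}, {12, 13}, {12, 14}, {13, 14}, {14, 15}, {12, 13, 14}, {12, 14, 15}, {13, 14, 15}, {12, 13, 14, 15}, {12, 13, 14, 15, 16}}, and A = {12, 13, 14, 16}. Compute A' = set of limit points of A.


A' = {15, 16}

For each x ∈ X, list the open sets U ∈ τ with x ∈ U, then check whether U ∩ (A ∖ {x}) ≠ ∅ for every such U.
  x = 12: open {12} ∋ x has {12} ∩ (A ∖ {12}) = ∅, so x is NOT a limit point.
  x = 13: open {13} ∋ x has {13} ∩ (A ∖ {13}) = ∅, so x is NOT a limit point.
  x = 14: open {14} ∋ x has {14} ∩ (A ∖ {14}) = ∅, so x is NOT a limit point.
  x = 15: opens ∋ x are {14, 15}, {12, 14, 15}, {13, 14, 15}, {12, 13, 14, 15}, {12, 13, 14, 15, 16}; each meets A ∖ {15}, so x IS a limit point.
  x = 16: opens ∋ x are {12, 13, 14, 15, 16}; each meets A ∖ {16}, so x IS a limit point.
Collecting: A' = {15, 16}.


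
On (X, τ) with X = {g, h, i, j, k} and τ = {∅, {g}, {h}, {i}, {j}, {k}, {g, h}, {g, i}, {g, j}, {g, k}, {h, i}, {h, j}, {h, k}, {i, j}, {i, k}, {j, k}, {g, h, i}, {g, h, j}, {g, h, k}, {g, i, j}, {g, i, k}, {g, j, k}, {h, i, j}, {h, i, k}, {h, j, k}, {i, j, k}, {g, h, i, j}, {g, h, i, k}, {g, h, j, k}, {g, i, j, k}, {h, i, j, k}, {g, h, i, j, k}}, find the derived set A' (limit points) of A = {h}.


A' = ∅

For each x ∈ X, list the open sets U ∈ τ with x ∈ U, then check whether U ∩ (A ∖ {x}) ≠ ∅ for every such U.
  x = g: open {g} ∋ x has {g} ∩ (A ∖ {g}) = ∅, so x is NOT a limit point.
  x = h: open {h} ∋ x has {h} ∩ (A ∖ {h}) = ∅, so x is NOT a limit point.
  x = i: open {i} ∋ x has {i} ∩ (A ∖ {i}) = ∅, so x is NOT a limit point.
  x = j: open {j} ∋ x has {j} ∩ (A ∖ {j}) = ∅, so x is NOT a limit point.
  x = k: open {k} ∋ x has {k} ∩ (A ∖ {k}) = ∅, so x is NOT a limit point.
Collecting: A' = ∅.


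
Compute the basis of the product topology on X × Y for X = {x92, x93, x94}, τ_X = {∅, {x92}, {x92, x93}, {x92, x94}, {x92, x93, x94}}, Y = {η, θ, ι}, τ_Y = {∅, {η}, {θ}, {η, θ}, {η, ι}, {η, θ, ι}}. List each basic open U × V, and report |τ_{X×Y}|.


Basis B = {∅ × ∅, {x92} × {η}, {x92} × {θ}, {x92} × {η, θ}, {x92} × {η, ι}, {x92, x93} × {η}, {x92, x94} × {η}, {x92, x93} × {θ}, {x92, x94} × {θ}, {x92} × {η, θ, ι}, {x92, x93, x94} × {η}, {x92, x93, x94} × {θ}, {x92, x93} × {η, θ}, {x92, x94} × {η, θ}, {x92, x93} × {η, ι}, {x92, x94} × {η, ι}, {x92, x93} × {η, θ, ι}, {x92, x94} × {η, θ, ι}, {x92, x93, x94} × {η, θ}, {x92, x93, x94} × {η, ι}, {x92, x93, x94} × {η, θ, ι}}; |τ_{X×Y}| = 70.

Enumerate products U × V with U ∈ τ_X, V ∈ τ_Y (deduplicated):
  ∅ × ∅ = {} (∅)
  {x92} × {η} = {(x92,η)}
  {x92} × {θ} = {(x92,θ)}
  {x92} × {η, θ} = {(x92,η), (x92,θ)}
  {x92} × {η, ι} = {(x92,η), (x92,ι)}
  {x92, x93} × {η} = {(x92,η), (x93,η)}
  {x92, x94} × {η} = {(x92,η), (x94,η)}
  {x92, x93} × {θ} = {(x92,θ), (x93,θ)}
  {x92, x94} × {θ} = {(x92,θ), (x94,θ)}
  {x92} × {η, θ, ι} = {(x92,η), (x92,θ), (x92,ι)}
  {x92, x93, x94} × {η} = {(x92,η), (x93,η), (x94,η)}
  {x92, x93, x94} × {θ} = {(x92,θ), (x93,θ), (x94,θ)}
  {x92, x93} × {η, θ} = {(x92,η), (x92,θ), (x93,η), (x93,θ)}
  {x92, x94} × {η, θ} = {(x92,η), (x92,θ), (x94,η), (x94,θ)}
  {x92, x93} × {η, ι} = {(x92,η), (x92,ι), (x93,η), (x93,ι)}
  {x92, x94} × {η, ι} = {(x92,η), (x92,ι), (x94,η), (x94,ι)}
  {x92, x93} × {η, θ, ι} = {(x92,η), (x92,θ), (x92,ι), (x93,η), (x93,θ), (x93,ι)}
  {x92, x94} × {η, θ, ι} = {(x92,η), (x92,θ), (x92,ι), (x94,η), (x94,θ), (x94,ι)}
  {x92, x93, x94} × {η, θ} = {(x92,η), (x92,θ), (x93,η), (x93,θ), (x94,η), (x94,θ)}
  {x92, x93, x94} × {η, ι} = {(x92,η), (x92,ι), (x93,η), (x93,ι), (x94,η), (x94,ι)}
  {x92, x93, x94} × {η, θ, ι} = {(x92,η), (x92,θ), (x92,ι), (x93,η), (x93,θ), (x93,ι), (x94,η), (x94,θ), (x94,ι)}
These 21 distinct sets form the basis B.
Close under arbitrary unions to get τ_{X×Y}; counting gives |τ_{X×Y}| = 70.


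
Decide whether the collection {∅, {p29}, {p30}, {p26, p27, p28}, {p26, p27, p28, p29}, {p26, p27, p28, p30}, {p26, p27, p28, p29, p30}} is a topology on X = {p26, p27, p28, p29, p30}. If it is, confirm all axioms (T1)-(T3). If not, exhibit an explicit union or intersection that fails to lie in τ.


τ is NOT a topology on X.

Axiom (T1): ∅ ∈ τ? Yes; X ∈ τ? Yes.
Axiom (T2/T3): check pairwise unions and intersections of members of τ.
Counterexample for (T2): {p29} ∪ {p30} = {p29, p30} ∉ τ. Therefore τ is NOT a topology.


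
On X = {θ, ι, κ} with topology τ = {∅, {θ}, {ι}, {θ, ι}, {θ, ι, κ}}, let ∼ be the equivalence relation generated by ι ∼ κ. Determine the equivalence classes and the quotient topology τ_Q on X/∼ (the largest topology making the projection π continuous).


X/∼ = {[θ], [ι=κ]}; |τ_Q| = 3.

Equivalence classes: [θ], [ι=κ].
Quotient map π: X → X/∼ sends θ ↦ [θ], ι ↦ [ι=κ], κ ↦ [ι=κ].
For each subset V ⊆ X/∼, compute π^{-1}(V) ⊆ X and check whether π^{-1}(V) ∈ τ. V is open in τ_Q iff π^{-1}(V) ∈ τ.
  V = {}: π^{-1}(V) = ∅ ∈ τ ✓.
  V = {[θ]}: π^{-1}(V) = {θ} ∈ τ ✓.
  V = {[ι=κ]}: π^{-1}(V) = {ι, κ} ∉ τ ✗.
  V = {[θ], [ι=κ]}: π^{-1}(V) = {θ, ι, κ} ∈ τ ✓.
Open sets in the quotient: τ_Q = {{}, {[θ]}, {[θ], [ι=κ]}} (3 elements).


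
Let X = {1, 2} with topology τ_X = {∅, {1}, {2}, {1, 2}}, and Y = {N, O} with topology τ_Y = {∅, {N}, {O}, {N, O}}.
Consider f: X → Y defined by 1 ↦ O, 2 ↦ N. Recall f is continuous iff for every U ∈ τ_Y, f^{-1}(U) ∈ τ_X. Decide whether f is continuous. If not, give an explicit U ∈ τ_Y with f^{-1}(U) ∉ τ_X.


f IS continuous.

Compute f^{-1}(U) for each U ∈ τ_Y:
  U = ∅: f^{-1}(U) = ∅ ∈ τ_X ✓.
  U = {N}: f^{-1}(U) = {2} ∈ τ_X ✓.
  U = {O}: f^{-1}(U) = {1} ∈ τ_X ✓.
  U = {N, O}: f^{-1}(U) = {1, 2} ∈ τ_X ✓.
Every preimage lies in τ_X, so f IS continuous.


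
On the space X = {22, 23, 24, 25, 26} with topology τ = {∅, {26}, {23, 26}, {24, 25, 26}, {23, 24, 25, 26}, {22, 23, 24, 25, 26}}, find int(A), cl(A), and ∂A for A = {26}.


int(A) = {26}, cl(A) = {22, 23, 24, 25, 26}, ∂A = {22, 23, 24, 25}.

Closed sets in (X, τ) are complements of opens:
  closed(X, τ) = {∅, {22}, {22, 23}, {22, 24, 25}, {22, 23, 24, 25}, {22, 23, 24, 25, 26}}.
int(A) = ⋃ {U ∈ τ : U ⊆ A}. Opens contained in A: ∅, {26}.
Taking the union of these: int(A) = {26}.
cl(A) = ⋂ {C closed : A ⊆ C}. Closed sets containing A: {22, 23, 24, 25, 26}.
Intersecting these: cl(A) = {22, 23, 24, 25, 26}.
∂A = cl(A) ∖ int(A) = {22, 23, 24, 25, 26} ∖ {26} = {22, 23, 24, 25}.


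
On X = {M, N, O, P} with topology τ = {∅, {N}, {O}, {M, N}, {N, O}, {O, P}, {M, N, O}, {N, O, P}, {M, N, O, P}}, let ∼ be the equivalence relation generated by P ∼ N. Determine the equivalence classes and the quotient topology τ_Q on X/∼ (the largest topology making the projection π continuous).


X/∼ = {[M], [N=P], [O]}; |τ_Q| = 4.

Equivalence classes: [M], [N=P], [O].
Quotient map π: X → X/∼ sends M ↦ [M], N ↦ [N=P], O ↦ [O], P ↦ [N=P].
For each subset V ⊆ X/∼, compute π^{-1}(V) ⊆ X and check whether π^{-1}(V) ∈ τ. V is open in τ_Q iff π^{-1}(V) ∈ τ.
  V = {}: π^{-1}(V) = ∅ ∈ τ ✓.
  V = {[M]}: π^{-1}(V) = {M} ∉ τ ✗.
  V = {[N=P]}: π^{-1}(V) = {N, P} ∉ τ ✗.
  V = {[M], [N=P]}: π^{-1}(V) = {M, N, P} ∉ τ ✗.
  V = {[O]}: π^{-1}(V) = {O} ∈ τ ✓.
  V = {[M], [O]}: π^{-1}(V) = {M, O} ∉ τ ✗.
  V = {[N=P], [O]}: π^{-1}(V) = {N, O, P} ∈ τ ✓.
  V = {[M], [N=P], [O]}: π^{-1}(V) = {M, N, O, P} ∈ τ ✓.
Open sets in the quotient: τ_Q = {{}, {[O]}, {[N=P], [O]}, {[M], [N=P], [O]}} (4 elements).


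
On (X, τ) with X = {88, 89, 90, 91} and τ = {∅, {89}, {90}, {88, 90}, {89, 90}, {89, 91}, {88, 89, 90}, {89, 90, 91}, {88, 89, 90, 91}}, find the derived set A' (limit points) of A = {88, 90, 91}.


A' = {88}

For each x ∈ X, list the open sets U ∈ τ with x ∈ U, then check whether U ∩ (A ∖ {x}) ≠ ∅ for every such U.
  x = 88: opens ∋ x are {88, 90}, {88, 89, 90}, {88, 89, 90, 91}; each meets A ∖ {88}, so x IS a limit point.
  x = 89: open {89} ∋ x has {89} ∩ (A ∖ {89}) = ∅, so x is NOT a limit point.
  x = 90: open {90} ∋ x has {90} ∩ (A ∖ {90}) = ∅, so x is NOT a limit point.
  x = 91: open {89, 91} ∋ x has {89, 91} ∩ (A ∖ {91}) = ∅, so x is NOT a limit point.
Collecting: A' = {88}.


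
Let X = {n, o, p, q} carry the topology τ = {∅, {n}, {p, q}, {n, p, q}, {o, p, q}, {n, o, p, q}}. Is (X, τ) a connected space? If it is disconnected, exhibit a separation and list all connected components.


(X, τ) is disconnected; components = [{n}, {o, p, q}].

Find clopen sets (U ∈ τ with X ∖ U ∈ τ):
  U = ∅, X ∖ U = {n, o, p, q} — both open, so U is clopen.
  U = {n}, X ∖ U = {o, p, q} — both open, so U is clopen.
  U = {o, p, q}, X ∖ U = {n} — both open, so U is clopen.
  U = {n, o, p, q}, X ∖ U = ∅ — both open, so U is clopen.
Nontrivial clopen(s) exist: e.g. {n}. So (X, τ) is disconnected.
Compute connected components by grouping points that agree on all clopens:
  component: {n}
  component: {o, p, q}


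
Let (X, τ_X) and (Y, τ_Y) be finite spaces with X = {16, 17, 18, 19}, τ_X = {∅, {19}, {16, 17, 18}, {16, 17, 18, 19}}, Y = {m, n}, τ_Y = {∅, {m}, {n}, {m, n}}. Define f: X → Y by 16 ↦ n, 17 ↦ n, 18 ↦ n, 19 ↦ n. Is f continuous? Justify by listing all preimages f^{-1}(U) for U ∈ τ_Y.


f IS continuous.

Compute f^{-1}(U) for each U ∈ τ_Y:
  U = ∅: f^{-1}(U) = ∅ ∈ τ_X ✓.
  U = {m}: f^{-1}(U) = ∅ ∈ τ_X ✓.
  U = {n}: f^{-1}(U) = {16, 17, 18, 19} ∈ τ_X ✓.
  U = {m, n}: f^{-1}(U) = {16, 17, 18, 19} ∈ τ_X ✓.
Every preimage lies in τ_X, so f IS continuous.


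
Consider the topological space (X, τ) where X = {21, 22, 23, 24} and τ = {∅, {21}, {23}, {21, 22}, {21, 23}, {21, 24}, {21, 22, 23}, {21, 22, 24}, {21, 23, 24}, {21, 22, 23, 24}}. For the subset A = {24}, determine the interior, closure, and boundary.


int(A) = ∅, cl(A) = {24}, ∂A = {24}.

Closed sets in (X, τ) are complements of opens:
  closed(X, τ) = {∅, {22}, {23}, {24}, {22, 23}, {22, 24}, {23, 24}, {21, 22, 24}, {22, 23, 24}, {21, 22, 23, 24}}.
int(A) = ⋃ {U ∈ τ : U ⊆ A}. Opens contained in A: ∅.
Taking the union of these: int(A) = ∅.
cl(A) = ⋂ {C closed : A ⊆ C}. Closed sets containing A: {24}, {22, 24}, {23, 24}, {21, 22, 24}, {22, 23, 24}, {21, 22, 23, 24}.
Intersecting these: cl(A) = {24}.
∂A = cl(A) ∖ int(A) = {24} ∖ ∅ = {24}.


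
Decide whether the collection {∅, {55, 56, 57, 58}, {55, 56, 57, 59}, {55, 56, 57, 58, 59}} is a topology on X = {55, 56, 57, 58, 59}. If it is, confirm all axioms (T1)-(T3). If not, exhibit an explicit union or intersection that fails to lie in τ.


τ is NOT a topology on X.

Axiom (T1): ∅ ∈ τ? Yes; X ∈ τ? Yes.
Axiom (T2/T3): check pairwise unions and intersections of members of τ.
Counterexample for (T3): {55, 56, 57, 58} ∩ {55, 56, 57, 59} = {55, 56, 57} ∉ τ. Therefore τ is NOT a topology.


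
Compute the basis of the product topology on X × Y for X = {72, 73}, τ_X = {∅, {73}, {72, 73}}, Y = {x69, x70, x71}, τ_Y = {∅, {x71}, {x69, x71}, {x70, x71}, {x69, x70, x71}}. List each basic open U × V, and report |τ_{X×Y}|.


Basis B = {∅ × ∅, {73} × {x71}, {72, 73} × {x71}, {73} × {x69, x71}, {73} × {x70, x71}, {73} × {x69, x70, x71}, {72, 73} × {x69, x71}, {72, 73} × {x70, x71}, {72, 73} × {x69, x70, x71}}; |τ_{X×Y}| = 14.

Enumerate products U × V with U ∈ τ_X, V ∈ τ_Y (deduplicated):
  ∅ × ∅ = {} (∅)
  {73} × {x71} = {(73,x71)}
  {72, 73} × {x71} = {(72,x71), (73,x71)}
  {73} × {x69, x71} = {(73,x69), (73,x71)}
  {73} × {x70, x71} = {(73,x70), (73,x71)}
  {73} × {x69, x70, x71} = {(73,x69), (73,x70), (73,x71)}
  {72, 73} × {x69, x71} = {(72,x69), (72,x71), (73,x69), (73,x71)}
  {72, 73} × {x70, x71} = {(72,x70), (72,x71), (73,x70), (73,x71)}
  {72, 73} × {x69, x70, x71} = {(72,x69), (72,x70), (72,x71), (73,x69), (73,x70), (73,x71)}
These 9 distinct sets form the basis B.
Close under arbitrary unions to get τ_{X×Y}; counting gives |τ_{X×Y}| = 14.


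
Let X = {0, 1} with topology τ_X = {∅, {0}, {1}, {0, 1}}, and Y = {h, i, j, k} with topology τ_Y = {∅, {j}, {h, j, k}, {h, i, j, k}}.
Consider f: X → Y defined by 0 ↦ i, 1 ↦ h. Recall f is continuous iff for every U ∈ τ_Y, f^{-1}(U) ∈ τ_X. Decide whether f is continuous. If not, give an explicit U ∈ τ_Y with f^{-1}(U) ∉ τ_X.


f IS continuous.

Compute f^{-1}(U) for each U ∈ τ_Y:
  U = ∅: f^{-1}(U) = ∅ ∈ τ_X ✓.
  U = {j}: f^{-1}(U) = ∅ ∈ τ_X ✓.
  U = {h, j, k}: f^{-1}(U) = {1} ∈ τ_X ✓.
  U = {h, i, j, k}: f^{-1}(U) = {0, 1} ∈ τ_X ✓.
Every preimage lies in τ_X, so f IS continuous.


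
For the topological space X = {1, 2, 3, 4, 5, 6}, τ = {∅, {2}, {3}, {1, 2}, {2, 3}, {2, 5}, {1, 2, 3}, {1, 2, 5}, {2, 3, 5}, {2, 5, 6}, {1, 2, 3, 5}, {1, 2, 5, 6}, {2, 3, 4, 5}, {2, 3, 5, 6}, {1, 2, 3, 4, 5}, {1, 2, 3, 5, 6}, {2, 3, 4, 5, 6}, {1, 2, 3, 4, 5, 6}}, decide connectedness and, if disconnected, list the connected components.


(X, τ) is connected.

Find clopen sets (U ∈ τ with X ∖ U ∈ τ):
  U = ∅, X ∖ U = {1, 2, 3, 4, 5, 6} — both open, so U is clopen.
  U = {1, 2, 3, 4, 5, 6}, X ∖ U = ∅ — both open, so U is clopen.
Only trivial clopens (∅ and X) exist, so (X, τ) is connected.
Compute connected components by grouping points that agree on all clopens:
  component: {1, 2, 3, 4, 5, 6}


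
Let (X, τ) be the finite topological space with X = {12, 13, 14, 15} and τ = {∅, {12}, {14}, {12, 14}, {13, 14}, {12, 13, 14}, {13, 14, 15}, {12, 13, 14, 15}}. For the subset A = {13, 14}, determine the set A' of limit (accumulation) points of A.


A' = {13, 15}

For each x ∈ X, list the open sets U ∈ τ with x ∈ U, then check whether U ∩ (A ∖ {x}) ≠ ∅ for every such U.
  x = 12: open {12} ∋ x has {12} ∩ (A ∖ {12}) = ∅, so x is NOT a limit point.
  x = 13: opens ∋ x are {13, 14}, {12, 13, 14}, {13, 14, 15}, {12, 13, 14, 15}; each meets A ∖ {13}, so x IS a limit point.
  x = 14: open {14} ∋ x has {14} ∩ (A ∖ {14}) = ∅, so x is NOT a limit point.
  x = 15: opens ∋ x are {13, 14, 15}, {12, 13, 14, 15}; each meets A ∖ {15}, so x IS a limit point.
Collecting: A' = {13, 15}.


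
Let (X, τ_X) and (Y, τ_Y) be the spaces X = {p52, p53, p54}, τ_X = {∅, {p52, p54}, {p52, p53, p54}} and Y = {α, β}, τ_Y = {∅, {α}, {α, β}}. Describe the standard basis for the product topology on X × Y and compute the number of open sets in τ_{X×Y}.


Basis B = {∅ × ∅, {p52, p54} × {α}, {p52, p53, p54} × {α}, {p52, p54} × {α, β}, {p52, p53, p54} × {α, β}}; |τ_{X×Y}| = 6.

Enumerate products U × V with U ∈ τ_X, V ∈ τ_Y (deduplicated):
  ∅ × ∅ = {} (∅)
  {p52, p54} × {α} = {(p52,α), (p54,α)}
  {p52, p53, p54} × {α} = {(p52,α), (p53,α), (p54,α)}
  {p52, p54} × {α, β} = {(p52,α), (p52,β), (p54,α), (p54,β)}
  {p52, p53, p54} × {α, β} = {(p52,α), (p52,β), (p53,α), (p53,β), (p54,α), (p54,β)}
These 5 distinct sets form the basis B.
Close under arbitrary unions to get τ_{X×Y}; counting gives |τ_{X×Y}| = 6.


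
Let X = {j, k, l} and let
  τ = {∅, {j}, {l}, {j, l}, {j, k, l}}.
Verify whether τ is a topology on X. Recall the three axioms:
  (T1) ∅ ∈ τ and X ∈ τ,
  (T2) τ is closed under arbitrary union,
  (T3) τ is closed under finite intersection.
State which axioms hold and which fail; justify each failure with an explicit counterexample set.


τ IS a topology on X.

Axiom (T1): ∅ ∈ τ? Yes; X ∈ τ? Yes.
Axiom (T2/T3): check pairwise unions and intersections of members of τ.
All pairwise intersections and unions checked — each lies in τ. Therefore τ satisfies (T1), (T2), (T3): it IS a topology on X.


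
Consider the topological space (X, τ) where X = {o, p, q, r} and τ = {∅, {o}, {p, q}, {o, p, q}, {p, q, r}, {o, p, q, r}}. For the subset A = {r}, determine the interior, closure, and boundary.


int(A) = ∅, cl(A) = {r}, ∂A = {r}.

Closed sets in (X, τ) are complements of opens:
  closed(X, τ) = {∅, {o}, {r}, {o, r}, {p, q, r}, {o, p, q, r}}.
int(A) = ⋃ {U ∈ τ : U ⊆ A}. Opens contained in A: ∅.
Taking the union of these: int(A) = ∅.
cl(A) = ⋂ {C closed : A ⊆ C}. Closed sets containing A: {r}, {o, r}, {p, q, r}, {o, p, q, r}.
Intersecting these: cl(A) = {r}.
∂A = cl(A) ∖ int(A) = {r} ∖ ∅ = {r}.


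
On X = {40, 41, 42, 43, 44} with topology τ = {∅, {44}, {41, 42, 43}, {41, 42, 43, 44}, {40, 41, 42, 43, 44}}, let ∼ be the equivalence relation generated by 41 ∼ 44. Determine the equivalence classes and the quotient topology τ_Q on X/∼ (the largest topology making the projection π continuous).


X/∼ = {[40], [41=44], [42], [43]}; |τ_Q| = 3.

Equivalence classes: [40], [41=44], [42], [43].
Quotient map π: X → X/∼ sends 40 ↦ [40], 41 ↦ [41=44], 42 ↦ [42], 43 ↦ [43], 44 ↦ [41=44].
For each subset V ⊆ X/∼, compute π^{-1}(V) ⊆ X and check whether π^{-1}(V) ∈ τ. V is open in τ_Q iff π^{-1}(V) ∈ τ.
  V = {}: π^{-1}(V) = ∅ ∈ τ ✓.
  V = {[40]}: π^{-1}(V) = {40} ∉ τ ✗.
  V = {[41=44]}: π^{-1}(V) = {41, 44} ∉ τ ✗.
  V = {[40], [41=44]}: π^{-1}(V) = {40, 41, 44} ∉ τ ✗.
  V = {[42]}: π^{-1}(V) = {42} ∉ τ ✗.
  V = {[40], [42]}: π^{-1}(V) = {40, 42} ∉ τ ✗.
  V = {[41=44], [42]}: π^{-1}(V) = {41, 42, 44} ∉ τ ✗.
  V = {[40], [41=44], [42]}: π^{-1}(V) = {40, 41, 42, 44} ∉ τ ✗.
  V = {[43]}: π^{-1}(V) = {43} ∉ τ ✗.
  V = {[40], [43]}: π^{-1}(V) = {40, 43} ∉ τ ✗.
  V = {[41=44], [43]}: π^{-1}(V) = {41, 43, 44} ∉ τ ✗.
  V = {[40], [41=44], [43]}: π^{-1}(V) = {40, 41, 43, 44} ∉ τ ✗.
  V = {[42], [43]}: π^{-1}(V) = {42, 43} ∉ τ ✗.
  V = {[40], [42], [43]}: π^{-1}(V) = {40, 42, 43} ∉ τ ✗.
  V = {[41=44], [42], [43]}: π^{-1}(V) = {41, 42, 43, 44} ∈ τ ✓.
  V = {[40], [41=44], [42], [43]}: π^{-1}(V) = {40, 41, 42, 43, 44} ∈ τ ✓.
Open sets in the quotient: τ_Q = {{}, {[41=44], [42], [43]}, {[40], [41=44], [42], [43]}} (3 elements).


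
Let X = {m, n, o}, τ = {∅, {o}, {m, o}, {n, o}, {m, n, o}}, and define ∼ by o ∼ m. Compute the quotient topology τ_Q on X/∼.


X/∼ = {[m=o], [n]}; |τ_Q| = 3.

Equivalence classes: [m=o], [n].
Quotient map π: X → X/∼ sends m ↦ [m=o], n ↦ [n], o ↦ [m=o].
For each subset V ⊆ X/∼, compute π^{-1}(V) ⊆ X and check whether π^{-1}(V) ∈ τ. V is open in τ_Q iff π^{-1}(V) ∈ τ.
  V = {}: π^{-1}(V) = ∅ ∈ τ ✓.
  V = {[m=o]}: π^{-1}(V) = {m, o} ∈ τ ✓.
  V = {[n]}: π^{-1}(V) = {n} ∉ τ ✗.
  V = {[m=o], [n]}: π^{-1}(V) = {m, n, o} ∈ τ ✓.
Open sets in the quotient: τ_Q = {{}, {[m=o]}, {[m=o], [n]}} (3 elements).


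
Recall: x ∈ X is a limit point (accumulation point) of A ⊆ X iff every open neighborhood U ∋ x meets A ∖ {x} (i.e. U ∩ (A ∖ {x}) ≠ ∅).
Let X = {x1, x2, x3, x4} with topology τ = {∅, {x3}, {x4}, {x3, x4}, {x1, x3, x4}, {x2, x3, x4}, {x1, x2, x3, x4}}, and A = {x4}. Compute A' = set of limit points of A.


A' = {x1, x2}

For each x ∈ X, list the open sets U ∈ τ with x ∈ U, then check whether U ∩ (A ∖ {x}) ≠ ∅ for every such U.
  x = x1: opens ∋ x are {x1, x3, x4}, {x1, x2, x3, x4}; each meets A ∖ {x1}, so x IS a limit point.
  x = x2: opens ∋ x are {x2, x3, x4}, {x1, x2, x3, x4}; each meets A ∖ {x2}, so x IS a limit point.
  x = x3: open {x3} ∋ x has {x3} ∩ (A ∖ {x3}) = ∅, so x is NOT a limit point.
  x = x4: open {x4} ∋ x has {x4} ∩ (A ∖ {x4}) = ∅, so x is NOT a limit point.
Collecting: A' = {x1, x2}.


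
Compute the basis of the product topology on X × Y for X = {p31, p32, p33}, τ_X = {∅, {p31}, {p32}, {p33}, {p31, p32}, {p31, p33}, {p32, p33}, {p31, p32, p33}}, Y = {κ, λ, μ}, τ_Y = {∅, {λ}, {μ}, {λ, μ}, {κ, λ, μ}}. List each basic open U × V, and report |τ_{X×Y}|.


Basis B = {∅ × ∅, {p31} × {λ}, {p31} × {μ}, {p32} × {λ}, {p32} × {μ}, {p33} × {λ}, {p33} × {μ}, {p31} × {λ, μ}, {p31, p32} × {λ}, {p31, p33} × {λ}, {p31, p32} × {μ}, {p31, p33} × {μ}, {p32} × {λ, μ}, {p32, p33} × {λ}, {p32, p33} × {μ}, {p33} × {λ, μ}, {p31} × {κ, λ, μ}, {p31, p32, p33} × {λ}, {p31, p32, p33} × {μ}, {p32} × {κ, λ, μ}, {p33} × {κ, λ, μ}, {p31, p32} × {λ, μ}, {p31, p33} × {λ, μ}, {p32, p33} × {λ, μ}, {p31, p32} × {κ, λ, μ}, {p31, p33} × {κ, λ, μ}, {p31, p32, p33} × {λ, μ}, {p32, p33} × {κ, λ, μ}, {p31, p32, p33} × {κ, λ, μ}}; |τ_{X×Y}| = 125.

Enumerate products U × V with U ∈ τ_X, V ∈ τ_Y (deduplicated):
  ∅ × ∅ = {} (∅)
  {p31} × {λ} = {(p31,λ)}
  {p31} × {μ} = {(p31,μ)}
  {p32} × {λ} = {(p32,λ)}
  {p32} × {μ} = {(p32,μ)}
  {p33} × {λ} = {(p33,λ)}
  {p33} × {μ} = {(p33,μ)}
  {p31} × {λ, μ} = {(p31,λ), (p31,μ)}
  {p31, p32} × {λ} = {(p31,λ), (p32,λ)}
  {p31, p33} × {λ} = {(p31,λ), (p33,λ)}
  {p31, p32} × {μ} = {(p31,μ), (p32,μ)}
  {p31, p33} × {μ} = {(p31,μ), (p33,μ)}
  {p32} × {λ, μ} = {(p32,λ), (p32,μ)}
  {p32, p33} × {λ} = {(p32,λ), (p33,λ)}
  {p32, p33} × {μ} = {(p32,μ), (p33,μ)}
  {p33} × {λ, μ} = {(p33,λ), (p33,μ)}
  {p31} × {κ, λ, μ} = {(p31,κ), (p31,λ), (p31,μ)}
  {p31, p32, p33} × {λ} = {(p31,λ), (p32,λ), (p33,λ)}
  {p31, p32, p33} × {μ} = {(p31,μ), (p32,μ), (p33,μ)}
  {p32} × {κ, λ, μ} = {(p32,κ), (p32,λ), (p32,μ)}
  {p33} × {κ, λ, μ} = {(p33,κ), (p33,λ), (p33,μ)}
  {p31, p32} × {λ, μ} = {(p31,λ), (p31,μ), (p32,λ), (p32,μ)}
  {p31, p33} × {λ, μ} = {(p31,λ), (p31,μ), (p33,λ), (p33,μ)}
  {p32, p33} × {λ, μ} = {(p32,λ), (p32,μ), (p33,λ), (p33,μ)}
  {p31, p32} × {κ, λ, μ} = {(p31,κ), (p31,λ), (p31,μ), (p32,κ), (p32,λ), (p32,μ)}
  {p31, p33} × {κ, λ, μ} = {(p31,κ), (p31,λ), (p31,μ), (p33,κ), (p33,λ), (p33,μ)}
  {p31, p32, p33} × {λ, μ} = {(p31,λ), (p31,μ), (p32,λ), (p32,μ), (p33,λ), (p33,μ)}
  {p32, p33} × {κ, λ, μ} = {(p32,κ), (p32,λ), (p32,μ), (p33,κ), (p33,λ), (p33,μ)}
  {p31, p32, p33} × {κ, λ, μ} = {(p31,κ), (p31,λ), (p31,μ), (p32,κ), (p32,λ), (p32,μ), (p33,κ), (p33,λ), (p33,μ)}
These 29 distinct sets form the basis B.
Close under arbitrary unions to get τ_{X×Y}; counting gives |τ_{X×Y}| = 125.


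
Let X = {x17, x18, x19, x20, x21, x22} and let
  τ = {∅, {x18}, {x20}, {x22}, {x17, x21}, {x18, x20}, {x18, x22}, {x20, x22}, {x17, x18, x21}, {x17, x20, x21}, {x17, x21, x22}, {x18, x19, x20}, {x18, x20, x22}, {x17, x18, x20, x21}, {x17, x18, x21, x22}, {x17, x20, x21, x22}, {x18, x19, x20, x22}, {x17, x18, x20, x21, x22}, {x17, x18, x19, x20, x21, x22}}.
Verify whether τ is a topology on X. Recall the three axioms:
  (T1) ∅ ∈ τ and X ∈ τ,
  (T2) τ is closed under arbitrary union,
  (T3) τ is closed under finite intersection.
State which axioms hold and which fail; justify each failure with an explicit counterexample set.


τ is NOT a topology on X.

Axiom (T1): ∅ ∈ τ? Yes; X ∈ τ? Yes.
Axiom (T2/T3): check pairwise unions and intersections of members of τ.
Counterexample for (T2): {x17, x21} ∪ {x18, x19, x20} = {x17, x18, x19, x20, x21} ∉ τ. Therefore τ is NOT a topology.


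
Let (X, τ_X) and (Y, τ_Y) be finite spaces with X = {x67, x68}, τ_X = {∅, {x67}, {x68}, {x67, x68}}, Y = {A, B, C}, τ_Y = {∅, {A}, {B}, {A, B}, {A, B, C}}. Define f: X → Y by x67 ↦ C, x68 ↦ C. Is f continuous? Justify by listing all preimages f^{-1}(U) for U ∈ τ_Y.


f IS continuous.

Compute f^{-1}(U) for each U ∈ τ_Y:
  U = ∅: f^{-1}(U) = ∅ ∈ τ_X ✓.
  U = {A}: f^{-1}(U) = ∅ ∈ τ_X ✓.
  U = {B}: f^{-1}(U) = ∅ ∈ τ_X ✓.
  U = {A, B}: f^{-1}(U) = ∅ ∈ τ_X ✓.
  U = {A, B, C}: f^{-1}(U) = {x67, x68} ∈ τ_X ✓.
Every preimage lies in τ_X, so f IS continuous.


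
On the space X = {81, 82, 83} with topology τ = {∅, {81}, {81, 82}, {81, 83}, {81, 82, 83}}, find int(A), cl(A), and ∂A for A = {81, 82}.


int(A) = {81, 82}, cl(A) = {81, 82, 83}, ∂A = {83}.

Closed sets in (X, τ) are complements of opens:
  closed(X, τ) = {∅, {82}, {83}, {82, 83}, {81, 82, 83}}.
int(A) = ⋃ {U ∈ τ : U ⊆ A}. Opens contained in A: ∅, {81}, {81, 82}.
Taking the union of these: int(A) = {81, 82}.
cl(A) = ⋂ {C closed : A ⊆ C}. Closed sets containing A: {81, 82, 83}.
Intersecting these: cl(A) = {81, 82, 83}.
∂A = cl(A) ∖ int(A) = {81, 82, 83} ∖ {81, 82} = {83}.


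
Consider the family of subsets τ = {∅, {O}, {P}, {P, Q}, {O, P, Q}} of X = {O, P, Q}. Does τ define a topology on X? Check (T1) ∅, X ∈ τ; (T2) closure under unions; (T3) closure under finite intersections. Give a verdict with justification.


τ is NOT a topology on X.

Axiom (T1): ∅ ∈ τ? Yes; X ∈ τ? Yes.
Axiom (T2/T3): check pairwise unions and intersections of members of τ.
Counterexample for (T2): {O} ∪ {P} = {O, P} ∉ τ. Therefore τ is NOT a topology.


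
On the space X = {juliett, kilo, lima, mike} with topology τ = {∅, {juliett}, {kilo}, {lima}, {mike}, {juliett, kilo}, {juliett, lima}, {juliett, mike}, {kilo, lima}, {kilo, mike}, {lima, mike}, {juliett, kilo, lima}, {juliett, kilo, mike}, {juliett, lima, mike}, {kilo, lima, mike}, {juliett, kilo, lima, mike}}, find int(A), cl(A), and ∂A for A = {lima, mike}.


int(A) = {lima, mike}, cl(A) = {lima, mike}, ∂A = ∅.

Closed sets in (X, τ) are complements of opens:
  closed(X, τ) = {∅, {juliett}, {kilo}, {lima}, {mike}, {juliett, kilo}, {juliett, lima}, {juliett, mike}, {kilo, lima}, {kilo, mike}, {lima, mike}, {juliett, kilo, lima}, {juliett, kilo, mike}, {juliett, lima, mike}, {kilo, lima, mike}, {juliett, kilo, lima, mike}}.
int(A) = ⋃ {U ∈ τ : U ⊆ A}. Opens contained in A: ∅, {lima}, {mike}, {lima, mike}.
Taking the union of these: int(A) = {lima, mike}.
cl(A) = ⋂ {C closed : A ⊆ C}. Closed sets containing A: {lima, mike}, {juliett, lima, mike}, {kilo, lima, mike}, {juliett, kilo, lima, mike}.
Intersecting these: cl(A) = {lima, mike}.
∂A = cl(A) ∖ int(A) = {lima, mike} ∖ {lima, mike} = ∅.


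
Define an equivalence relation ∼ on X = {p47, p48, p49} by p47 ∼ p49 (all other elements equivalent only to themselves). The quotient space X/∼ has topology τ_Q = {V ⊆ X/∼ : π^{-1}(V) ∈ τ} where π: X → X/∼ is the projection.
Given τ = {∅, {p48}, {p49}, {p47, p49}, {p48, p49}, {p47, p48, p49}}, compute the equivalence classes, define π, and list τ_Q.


X/∼ = {[p47=p49], [p48]}; |τ_Q| = 4.

Equivalence classes: [p47=p49], [p48].
Quotient map π: X → X/∼ sends p47 ↦ [p47=p49], p48 ↦ [p48], p49 ↦ [p47=p49].
For each subset V ⊆ X/∼, compute π^{-1}(V) ⊆ X and check whether π^{-1}(V) ∈ τ. V is open in τ_Q iff π^{-1}(V) ∈ τ.
  V = {}: π^{-1}(V) = ∅ ∈ τ ✓.
  V = {[p47=p49]}: π^{-1}(V) = {p47, p49} ∈ τ ✓.
  V = {[p48]}: π^{-1}(V) = {p48} ∈ τ ✓.
  V = {[p47=p49], [p48]}: π^{-1}(V) = {p47, p48, p49} ∈ τ ✓.
Open sets in the quotient: τ_Q = {{}, {[p47=p49]}, {[p48]}, {[p47=p49], [p48]}} (4 elements).


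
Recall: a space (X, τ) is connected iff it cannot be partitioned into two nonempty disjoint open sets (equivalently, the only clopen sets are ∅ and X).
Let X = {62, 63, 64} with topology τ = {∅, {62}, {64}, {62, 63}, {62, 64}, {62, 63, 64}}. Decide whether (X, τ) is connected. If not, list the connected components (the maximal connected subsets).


(X, τ) is disconnected; components = [{64}, {62, 63}].

Find clopen sets (U ∈ τ with X ∖ U ∈ τ):
  U = ∅, X ∖ U = {62, 63, 64} — both open, so U is clopen.
  U = {64}, X ∖ U = {62, 63} — both open, so U is clopen.
  U = {62, 63}, X ∖ U = {64} — both open, so U is clopen.
  U = {62, 63, 64}, X ∖ U = ∅ — both open, so U is clopen.
Nontrivial clopen(s) exist: e.g. {64}. So (X, τ) is disconnected.
Compute connected components by grouping points that agree on all clopens:
  component: {64}
  component: {62, 63}


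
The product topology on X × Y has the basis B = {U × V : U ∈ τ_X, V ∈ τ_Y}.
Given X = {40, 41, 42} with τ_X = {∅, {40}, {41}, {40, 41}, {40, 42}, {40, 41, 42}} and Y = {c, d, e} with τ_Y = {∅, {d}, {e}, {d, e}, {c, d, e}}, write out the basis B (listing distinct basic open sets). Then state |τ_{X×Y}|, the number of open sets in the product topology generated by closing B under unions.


Basis B = {∅ × ∅, {40} × {d}, {40} × {e}, {41} × {d}, {41} × {e}, {40} × {d, e}, {40, 41} × {d}, {40, 42} × {d}, {40, 41} × {e}, {40, 42} × {e}, {41} × {d, e}, {40} × {c, d, e}, {40, 41, 42} × {d}, {40, 41, 42} × {e}, {41} × {c, d, e}, {40, 41} × {d, e}, {40, 42} × {d, e}, {40, 41} × {c, d, e}, {40, 42} × {c, d, e}, {40, 41, 42} × {d, e}, {40, 41, 42} × {c, d, e}}; |τ_{X×Y}| = 70.

Enumerate products U × V with U ∈ τ_X, V ∈ τ_Y (deduplicated):
  ∅ × ∅ = {} (∅)
  {40} × {d} = {(40,d)}
  {40} × {e} = {(40,e)}
  {41} × {d} = {(41,d)}
  {41} × {e} = {(41,e)}
  {40} × {d, e} = {(40,d), (40,e)}
  {40, 41} × {d} = {(40,d), (41,d)}
  {40, 42} × {d} = {(40,d), (42,d)}
  {40, 41} × {e} = {(40,e), (41,e)}
  {40, 42} × {e} = {(40,e), (42,e)}
  {41} × {d, e} = {(41,d), (41,e)}
  {40} × {c, d, e} = {(40,c), (40,d), (40,e)}
  {40, 41, 42} × {d} = {(40,d), (41,d), (42,d)}
  {40, 41, 42} × {e} = {(40,e), (41,e), (42,e)}
  {41} × {c, d, e} = {(41,c), (41,d), (41,e)}
  {40, 41} × {d, e} = {(40,d), (40,e), (41,d), (41,e)}
  {40, 42} × {d, e} = {(40,d), (40,e), (42,d), (42,e)}
  {40, 41} × {c, d, e} = {(40,c), (40,d), (40,e), (41,c), (41,d), (41,e)}
  {40, 42} × {c, d, e} = {(40,c), (40,d), (40,e), (42,c), (42,d), (42,e)}
  {40, 41, 42} × {d, e} = {(40,d), (40,e), (41,d), (41,e), (42,d), (42,e)}
  {40, 41, 42} × {c, d, e} = {(40,c), (40,d), (40,e), (41,c), (41,d), (41,e), (42,c), (42,d), (42,e)}
These 21 distinct sets form the basis B.
Close under arbitrary unions to get τ_{X×Y}; counting gives |τ_{X×Y}| = 70.


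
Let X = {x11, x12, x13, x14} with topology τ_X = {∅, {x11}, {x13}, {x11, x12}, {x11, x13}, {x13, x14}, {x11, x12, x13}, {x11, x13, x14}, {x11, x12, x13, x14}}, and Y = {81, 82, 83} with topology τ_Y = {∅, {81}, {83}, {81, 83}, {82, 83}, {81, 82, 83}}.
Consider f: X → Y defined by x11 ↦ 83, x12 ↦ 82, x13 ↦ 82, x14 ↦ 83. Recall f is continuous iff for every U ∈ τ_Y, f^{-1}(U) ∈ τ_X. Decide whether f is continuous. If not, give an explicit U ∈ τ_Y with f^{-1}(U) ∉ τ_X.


f is NOT continuous.

Compute f^{-1}(U) for each U ∈ τ_Y:
  U = ∅: f^{-1}(U) = ∅ ∈ τ_X ✓.
  U = {81}: f^{-1}(U) = ∅ ∈ τ_X ✓.
  U = {83}: f^{-1}(U) = {x11, x14} ∉ τ_X ✗.
  U = {81, 83}: f^{-1}(U) = {x11, x14} ∉ τ_X ✗.
  U = {82, 83}: f^{-1}(U) = {x11, x12, x13, x14} ∈ τ_X ✓.
  U = {81, 82, 83}: f^{-1}(U) = {x11, x12, x13, x14} ∈ τ_X ✓.
Found U = {83} with f^{-1}(U) = {x11, x14} not in τ_X. Therefore f is NOT continuous.


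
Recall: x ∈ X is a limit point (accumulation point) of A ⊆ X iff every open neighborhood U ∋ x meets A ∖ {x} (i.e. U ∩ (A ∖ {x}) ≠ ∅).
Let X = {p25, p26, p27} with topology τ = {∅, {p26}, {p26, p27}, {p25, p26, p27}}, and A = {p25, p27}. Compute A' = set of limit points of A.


A' = {p25}

For each x ∈ X, list the open sets U ∈ τ with x ∈ U, then check whether U ∩ (A ∖ {x}) ≠ ∅ for every such U.
  x = p25: opens ∋ x are {p25, p26, p27}; each meets A ∖ {p25}, so x IS a limit point.
  x = p26: open {p26} ∋ x has {p26} ∩ (A ∖ {p26}) = ∅, so x is NOT a limit point.
  x = p27: open {p26, p27} ∋ x has {p26, p27} ∩ (A ∖ {p27}) = ∅, so x is NOT a limit point.
Collecting: A' = {p25}.


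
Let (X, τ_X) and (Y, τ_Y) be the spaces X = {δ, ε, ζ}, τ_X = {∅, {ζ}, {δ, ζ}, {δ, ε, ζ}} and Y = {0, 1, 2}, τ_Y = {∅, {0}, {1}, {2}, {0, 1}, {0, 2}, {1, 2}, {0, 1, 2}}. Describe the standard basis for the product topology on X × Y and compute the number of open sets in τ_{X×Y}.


Basis B = {∅ × ∅, {ζ} × {0}, {ζ} × {1}, {ζ} × {2}, {δ, ζ} × {0}, {δ, ζ} × {1}, {δ, ζ} × {2}, {ζ} × {0, 1}, {ζ} × {0, 2}, {ζ} × {1, 2}, {δ, ε, ζ} × {0}, {δ, ε, ζ} × {1}, {δ, ε, ζ} × {2}, {ζ} × {0, 1, 2}, {δ, ζ} × {0, 1}, {δ, ζ} × {0, 2}, {δ, ζ} × {1, 2}, {δ, ζ} × {0, 1, 2}, {δ, ε, ζ} × {0, 1}, {δ, ε, ζ} × {0, 2}, {δ, ε, ζ} × {1, 2}, {δ, ε, ζ} × {0, 1, 2}}; |τ_{X×Y}| = 64.

Enumerate products U × V with U ∈ τ_X, V ∈ τ_Y (deduplicated):
  ∅ × ∅ = {} (∅)
  {ζ} × {0} = {(ζ,0)}
  {ζ} × {1} = {(ζ,1)}
  {ζ} × {2} = {(ζ,2)}
  {δ, ζ} × {0} = {(δ,0), (ζ,0)}
  {δ, ζ} × {1} = {(δ,1), (ζ,1)}
  {δ, ζ} × {2} = {(δ,2), (ζ,2)}
  {ζ} × {0, 1} = {(ζ,0), (ζ,1)}
  {ζ} × {0, 2} = {(ζ,0), (ζ,2)}
  {ζ} × {1, 2} = {(ζ,1), (ζ,2)}
  {δ, ε, ζ} × {0} = {(δ,0), (ε,0), (ζ,0)}
  {δ, ε, ζ} × {1} = {(δ,1), (ε,1), (ζ,1)}
  {δ, ε, ζ} × {2} = {(δ,2), (ε,2), (ζ,2)}
  {ζ} × {0, 1, 2} = {(ζ,0), (ζ,1), (ζ,2)}
  {δ, ζ} × {0, 1} = {(δ,0), (δ,1), (ζ,0), (ζ,1)}
  {δ, ζ} × {0, 2} = {(δ,0), (δ,2), (ζ,0), (ζ,2)}
  {δ, ζ} × {1, 2} = {(δ,1), (δ,2), (ζ,1), (ζ,2)}
  {δ, ζ} × {0, 1, 2} = {(δ,0), (δ,1), (δ,2), (ζ,0), (ζ,1), (ζ,2)}
  {δ, ε, ζ} × {0, 1} = {(δ,0), (δ,1), (ε,0), (ε,1), (ζ,0), (ζ,1)}
  {δ, ε, ζ} × {0, 2} = {(δ,0), (δ,2), (ε,0), (ε,2), (ζ,0), (ζ,2)}
  {δ, ε, ζ} × {1, 2} = {(δ,1), (δ,2), (ε,1), (ε,2), (ζ,1), (ζ,2)}
  {δ, ε, ζ} × {0, 1, 2} = {(δ,0), (δ,1), (δ,2), (ε,0), (ε,1), (ε,2), (ζ,0), (ζ,1), (ζ,2)}
These 22 distinct sets form the basis B.
Close under arbitrary unions to get τ_{X×Y}; counting gives |τ_{X×Y}| = 64.


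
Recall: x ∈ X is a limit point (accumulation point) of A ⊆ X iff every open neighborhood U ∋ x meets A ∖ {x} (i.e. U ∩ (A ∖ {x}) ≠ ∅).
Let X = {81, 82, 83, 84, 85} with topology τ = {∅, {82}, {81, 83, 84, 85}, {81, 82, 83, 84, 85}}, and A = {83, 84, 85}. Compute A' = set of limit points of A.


A' = {81, 83, 84, 85}

For each x ∈ X, list the open sets U ∈ τ with x ∈ U, then check whether U ∩ (A ∖ {x}) ≠ ∅ for every such U.
  x = 81: opens ∋ x are {81, 83, 84, 85}, {81, 82, 83, 84, 85}; each meets A ∖ {81}, so x IS a limit point.
  x = 82: open {82} ∋ x has {82} ∩ (A ∖ {82}) = ∅, so x is NOT a limit point.
  x = 83: opens ∋ x are {81, 83, 84, 85}, {81, 82, 83, 84, 85}; each meets A ∖ {83}, so x IS a limit point.
  x = 84: opens ∋ x are {81, 83, 84, 85}, {81, 82, 83, 84, 85}; each meets A ∖ {84}, so x IS a limit point.
  x = 85: opens ∋ x are {81, 83, 84, 85}, {81, 82, 83, 84, 85}; each meets A ∖ {85}, so x IS a limit point.
Collecting: A' = {81, 83, 84, 85}.
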